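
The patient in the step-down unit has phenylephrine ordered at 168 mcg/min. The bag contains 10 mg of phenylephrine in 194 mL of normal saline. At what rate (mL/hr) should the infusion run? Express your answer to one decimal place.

195.6 mL/hr

168 mcg/min × 60 min/hr = 10080 mcg/hr
Concentration = 10 mg ÷ 194 mL = 0.05154639 mg/mL = 51.54639 mcg/mL
Rate = 10080 mcg/hr ÷ 51.54639 mcg/mL = 195.552 mL/hr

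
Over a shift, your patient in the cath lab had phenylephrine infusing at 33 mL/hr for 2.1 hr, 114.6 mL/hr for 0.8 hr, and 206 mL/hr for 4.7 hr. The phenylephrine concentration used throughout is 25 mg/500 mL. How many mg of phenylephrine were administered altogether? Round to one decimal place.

Concentration = 25 mg ÷ 500 mL = 0.05 mg/mL
Stage 1: 33 mL/hr × 2.1 hr = 69.3 mL → 69.3 mL × 0.05 mg/mL = 3.465 mg
Stage 2: 114.6 mL/hr × 0.8 hr = 91.68 mL → 91.68 mL × 0.05 mg/mL = 4.584 mg
Stage 3: 206 mL/hr × 4.7 hr = 968.2 mL → 968.2 mL × 0.05 mg/mL = 48.41 mg
Total = 3.465 + 4.584 + 48.41 = 56.459 mg

56.5 mg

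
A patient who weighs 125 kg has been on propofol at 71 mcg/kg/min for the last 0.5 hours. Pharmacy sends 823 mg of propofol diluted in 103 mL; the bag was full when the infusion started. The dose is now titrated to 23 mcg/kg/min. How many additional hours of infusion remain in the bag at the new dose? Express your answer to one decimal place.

Initial rate:
Dose = 71 mcg/kg/min × 125 kg = 8875 mcg/min
8875 mcg/min × 60 min/hr = 532500 mcg/hr
Concentration = 823 mg ÷ 103 mL = 7.990291 mg/mL = 7990.291 mcg/mL
Rate = 532500 mcg/hr ÷ 7990.291 mcg/mL = 66.64338 mL/hr
Volume infused so far = 66.64338 mL/hr × 0.5 hr = 33.32169 mL
Volume remaining = 103 − 33.32169 = 69.67831 mL
New rate:
Dose = 23 mcg/kg/min × 125 kg = 2875 mcg/min
2875 mcg/min × 60 min/hr = 172500 mcg/hr
Rate = 172500 mcg/hr ÷ 7990.291 mcg/mL = 21.5887 mL/hr
Time remaining = 69.67831 mL ÷ 21.5887 mL/hr = 3.227536 hr

3.2 hours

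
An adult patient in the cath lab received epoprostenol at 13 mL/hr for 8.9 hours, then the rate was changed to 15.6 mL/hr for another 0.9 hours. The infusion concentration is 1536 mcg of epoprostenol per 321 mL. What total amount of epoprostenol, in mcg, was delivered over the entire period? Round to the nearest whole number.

621 mcg

Concentration = 1536 mcg ÷ 321 mL = 4.785047 mcg/mL
Stage 1: 13 mL/hr × 8.9 hr = 115.7 mL → 115.7 mL × 4.785047 mcg/mL = 553.6299 mcg
Stage 2: 15.6 mL/hr × 0.9 hr = 14.04 mL → 14.04 mL × 4.785047 mcg/mL = 67.18206 mcg
Total = 553.6299 + 67.18206 = 620.812 mcg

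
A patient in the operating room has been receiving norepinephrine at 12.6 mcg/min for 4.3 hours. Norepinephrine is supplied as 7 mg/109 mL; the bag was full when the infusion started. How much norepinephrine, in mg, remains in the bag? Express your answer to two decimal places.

3.75 mg

12.6 mcg/min × 60 min/hr = 756 mcg/hr
Concentration = 7 mg ÷ 109 mL = 0.06422018 mg/mL = 64.22018 mcg/mL
Rate = 756 mcg/hr ÷ 64.22018 mcg/mL = 11.772 mL/hr
Volume infused = 11.772 mL/hr × 4.3 hr = 50.6196 mL
Volume remaining = 109 − 50.6196 = 58.3804 mL
Drug remaining = 58.3804 mL × 64.22018 mcg/mL = 3749.2 mcg = 3.7492 mg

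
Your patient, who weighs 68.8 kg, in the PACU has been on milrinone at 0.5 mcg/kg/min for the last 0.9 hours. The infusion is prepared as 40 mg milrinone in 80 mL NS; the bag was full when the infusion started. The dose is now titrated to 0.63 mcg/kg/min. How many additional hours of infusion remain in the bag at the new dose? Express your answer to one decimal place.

Initial rate:
Dose = 0.5 mcg/kg/min × 68.8 kg = 34.4 mcg/min
34.4 mcg/min × 60 min/hr = 2064 mcg/hr
Concentration = 40 mg ÷ 80 mL = 0.5 mg/mL = 500 mcg/mL
Rate = 2064 mcg/hr ÷ 500 mcg/mL = 4.128 mL/hr
Volume infused so far = 4.128 mL/hr × 0.9 hr = 3.7152 mL
Volume remaining = 80 − 3.7152 = 76.2848 mL
New rate:
Dose = 0.63 mcg/kg/min × 68.8 kg = 43.344 mcg/min
43.344 mcg/min × 60 min/hr = 2600.64 mcg/hr
Rate = 2600.64 mcg/hr ÷ 500 mcg/mL = 5.20128 mL/hr
Time remaining = 76.2848 mL ÷ 5.20128 mL/hr = 14.66654 hr

14.7 hours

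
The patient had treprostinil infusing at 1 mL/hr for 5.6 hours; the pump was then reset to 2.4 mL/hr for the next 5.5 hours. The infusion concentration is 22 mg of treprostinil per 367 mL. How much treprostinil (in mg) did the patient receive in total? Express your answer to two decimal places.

1.13 mg

Concentration = 22 mg ÷ 367 mL = 0.0599455 mg/mL
Stage 1: 1 mL/hr × 5.6 hr = 5.6 mL → 5.6 mL × 0.0599455 mg/mL = 0.3356948 mg
Stage 2: 2.4 mL/hr × 5.5 hr = 13.2 mL → 13.2 mL × 0.0599455 mg/mL = 0.7912807 mg
Total = 0.3356948 + 0.7912807 = 1.126975 mg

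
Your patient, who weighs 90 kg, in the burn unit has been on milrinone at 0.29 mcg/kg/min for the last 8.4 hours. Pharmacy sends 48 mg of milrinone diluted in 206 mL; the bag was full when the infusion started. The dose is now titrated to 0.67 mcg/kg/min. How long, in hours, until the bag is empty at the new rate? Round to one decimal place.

9.6 hours

Initial rate:
Dose = 0.29 mcg/kg/min × 90 kg = 26.1 mcg/min
26.1 mcg/min × 60 min/hr = 1566 mcg/hr
Concentration = 48 mg ÷ 206 mL = 0.2330097 mg/mL = 233.0097 mcg/mL
Rate = 1566 mcg/hr ÷ 233.0097 mcg/mL = 6.72075 mL/hr
Volume infused so far = 6.72075 mL/hr × 8.4 hr = 56.4543 mL
Volume remaining = 206 − 56.4543 = 149.5457 mL
New rate:
Dose = 0.67 mcg/kg/min × 90 kg = 60.3 mcg/min
60.3 mcg/min × 60 min/hr = 3618 mcg/hr
Rate = 3618 mcg/hr ÷ 233.0097 mcg/mL = 15.52725 mL/hr
Time remaining = 149.5457 mL ÷ 15.52725 mL/hr = 9.631177 hr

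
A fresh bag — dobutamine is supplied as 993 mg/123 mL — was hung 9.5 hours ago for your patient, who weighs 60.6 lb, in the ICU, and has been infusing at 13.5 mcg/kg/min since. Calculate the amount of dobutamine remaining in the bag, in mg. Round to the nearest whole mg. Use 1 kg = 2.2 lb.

Weight = 60.6 lb ÷ 2.2 lb/kg = 27.54545 kg
Dose = 13.5 mcg/kg/min × 27.54545 kg = 371.8636 mcg/min
371.8636 mcg/min × 60 min/hr = 22311.82 mcg/hr
Concentration = 993 mg ÷ 123 mL = 8.073171 mg/mL = 8073.171 mcg/mL
Rate = 22311.82 mcg/hr ÷ 8073.171 mcg/mL = 2.7637 mL/hr
Volume infused = 2.7637 mL/hr × 9.5 hr = 26.25515 mL
Volume remaining = 123 − 26.25515 = 96.74485 mL
Drug remaining = 96.74485 mL × 8073.171 mcg/mL = 781037.7 mcg = 781.0377 mg

781 mg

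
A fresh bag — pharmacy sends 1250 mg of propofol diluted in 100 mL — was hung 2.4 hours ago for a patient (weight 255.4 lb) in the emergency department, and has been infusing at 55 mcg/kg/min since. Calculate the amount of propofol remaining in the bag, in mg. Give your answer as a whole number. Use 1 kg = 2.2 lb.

331 mg

Weight = 255.4 lb ÷ 2.2 lb/kg = 116.0909 kg
Dose = 55 mcg/kg/min × 116.0909 kg = 6385 mcg/min
6385 mcg/min × 60 min/hr = 383100 mcg/hr
Concentration = 1250 mg ÷ 100 mL = 12.5 mg/mL = 12500 mcg/mL
Rate = 383100 mcg/hr ÷ 12500 mcg/mL = 30.648 mL/hr
Volume infused = 30.648 mL/hr × 2.4 hr = 73.5552 mL
Volume remaining = 100 − 73.5552 = 26.4448 mL
Drug remaining = 26.4448 mL × 12500 mcg/mL = 330560 mcg = 330.56 mg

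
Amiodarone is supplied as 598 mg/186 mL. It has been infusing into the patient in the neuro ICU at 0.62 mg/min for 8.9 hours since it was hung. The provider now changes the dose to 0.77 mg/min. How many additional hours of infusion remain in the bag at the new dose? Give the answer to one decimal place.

Initial rate:
0.62 mg/min × 60 min/hr = 37.2 mg/hr
Concentration = 598 mg ÷ 186 mL = 3.215054 mg/mL
Rate = 37.2 mg/hr ÷ 3.215054 mg/mL = 11.57057 mL/hr
Volume infused so far = 11.57057 mL/hr × 8.9 hr = 102.9781 mL
Volume remaining = 186 − 102.9781 = 83.02194 mL
New rate:
0.77 mg/min × 60 min/hr = 46.2 mg/hr
Rate = 46.2 mg/hr ÷ 3.215054 mg/mL = 14.3699 mL/hr
Time remaining = 83.02194 mL ÷ 14.3699 mL/hr = 5.777489 hr

5.8 hours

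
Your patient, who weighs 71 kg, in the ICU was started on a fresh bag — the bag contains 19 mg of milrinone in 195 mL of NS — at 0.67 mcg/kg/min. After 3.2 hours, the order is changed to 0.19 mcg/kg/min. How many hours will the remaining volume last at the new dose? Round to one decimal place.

Initial rate:
Dose = 0.67 mcg/kg/min × 71 kg = 47.57 mcg/min
47.57 mcg/min × 60 min/hr = 2854.2 mcg/hr
Concentration = 19 mg ÷ 195 mL = 0.0974359 mg/mL = 97.4359 mcg/mL
Rate = 2854.2 mcg/hr ÷ 97.4359 mcg/mL = 29.29311 mL/hr
Volume infused so far = 29.29311 mL/hr × 3.2 hr = 93.73794 mL
Volume remaining = 195 − 93.73794 = 101.2621 mL
New rate:
Dose = 0.19 mcg/kg/min × 71 kg = 13.49 mcg/min
13.49 mcg/min × 60 min/hr = 809.4 mcg/hr
Rate = 809.4 mcg/hr ÷ 97.4359 mcg/mL = 8.307 mL/hr
Time remaining = 101.2621 mL ÷ 8.307 mL/hr = 12.18997 hr

12.2 hours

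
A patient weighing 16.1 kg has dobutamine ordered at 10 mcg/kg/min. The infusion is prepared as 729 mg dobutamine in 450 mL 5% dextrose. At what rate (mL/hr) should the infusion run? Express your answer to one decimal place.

Dose = 10 mcg/kg/min × 16.1 kg = 161 mcg/min
161 mcg/min × 60 min/hr = 9660 mcg/hr
Concentration = 729 mg ÷ 450 mL = 1.62 mg/mL = 1620 mcg/mL
Rate = 9660 mcg/hr ÷ 1620 mcg/mL = 5.962963 mL/hr

6.0 mL/hr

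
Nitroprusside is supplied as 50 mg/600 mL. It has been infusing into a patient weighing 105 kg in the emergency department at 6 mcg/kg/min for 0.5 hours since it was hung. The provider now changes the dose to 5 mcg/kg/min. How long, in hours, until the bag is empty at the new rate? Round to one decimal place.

Initial rate:
Dose = 6 mcg/kg/min × 105 kg = 630 mcg/min
630 mcg/min × 60 min/hr = 37800 mcg/hr
Concentration = 50 mg ÷ 600 mL = 0.08333333 mg/mL = 83.33333 mcg/mL
Rate = 37800 mcg/hr ÷ 83.33333 mcg/mL = 453.6 mL/hr
Volume infused so far = 453.6 mL/hr × 0.5 hr = 226.8 mL
Volume remaining = 600 − 226.8 = 373.2 mL
New rate:
Dose = 5 mcg/kg/min × 105 kg = 525 mcg/min
525 mcg/min × 60 min/hr = 31500 mcg/hr
Rate = 31500 mcg/hr ÷ 83.33333 mcg/mL = 378 mL/hr
Time remaining = 373.2 mL ÷ 378 mL/hr = 0.9873016 hr

1.0 hours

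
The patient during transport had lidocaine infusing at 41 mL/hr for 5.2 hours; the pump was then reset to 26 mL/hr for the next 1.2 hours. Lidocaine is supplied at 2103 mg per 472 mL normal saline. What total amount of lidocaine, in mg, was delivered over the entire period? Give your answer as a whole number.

1089 mg

Concentration = 2103 mg ÷ 472 mL = 4.455508 mg/mL
Stage 1: 41 mL/hr × 5.2 hr = 213.2 mL → 213.2 mL × 4.455508 mg/mL = 949.9144 mg
Stage 2: 26 mL/hr × 1.2 hr = 31.2 mL → 31.2 mL × 4.455508 mg/mL = 139.0119 mg
Total = 949.9144 + 139.0119 = 1088.926 mg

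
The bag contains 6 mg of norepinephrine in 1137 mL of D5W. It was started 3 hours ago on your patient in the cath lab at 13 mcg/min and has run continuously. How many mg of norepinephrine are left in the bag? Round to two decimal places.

13 mcg/min × 60 min/hr = 780 mcg/hr
Concentration = 6 mg ÷ 1137 mL = 0.005277045 mg/mL = 5.277045 mcg/mL
Rate = 780 mcg/hr ÷ 5.277045 mcg/mL = 147.81 mL/hr
Volume infused = 147.81 mL/hr × 3 hr = 443.43 mL
Volume remaining = 1137 − 443.43 = 693.57 mL
Drug remaining = 693.57 mL × 5.277045 mcg/mL = 3660 mcg = 3.66 mg

3.66 mg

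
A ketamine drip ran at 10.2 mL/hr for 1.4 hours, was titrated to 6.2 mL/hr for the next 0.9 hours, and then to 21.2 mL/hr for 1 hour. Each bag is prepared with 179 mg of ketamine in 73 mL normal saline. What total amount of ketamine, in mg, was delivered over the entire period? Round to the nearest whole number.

101 mg

Concentration = 179 mg ÷ 73 mL = 2.452055 mg/mL
Stage 1: 10.2 mL/hr × 1.4 hr = 14.28 mL → 14.28 mL × 2.452055 mg/mL = 35.01534 mg
Stage 2: 6.2 mL/hr × 0.9 hr = 5.58 mL → 5.58 mL × 2.452055 mg/mL = 13.68247 mg
Stage 3: 21.2 mL/hr × 1 hr = 21.2 mL → 21.2 mL × 2.452055 mg/mL = 51.98356 mg
Total = 35.01534 + 13.68247 + 51.98356 = 100.6814 mg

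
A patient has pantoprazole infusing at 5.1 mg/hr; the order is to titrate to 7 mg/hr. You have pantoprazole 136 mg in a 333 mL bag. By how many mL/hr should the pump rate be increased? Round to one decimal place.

4.7 mL/hr

At the current dose:
Concentration = 136 mg ÷ 333 mL = 0.4084084 mg/mL
Rate = 5.1 mg/hr ÷ 0.4084084 mg/mL = 12.4875 mL/hr
At the new dose:
Rate = 7 mg/hr ÷ 0.4084084 mg/mL = 17.13971 mL/hr
Change = 17.13971 − 12.4875 = 4.652206 mL/hr → 4.652206 mL/hr increase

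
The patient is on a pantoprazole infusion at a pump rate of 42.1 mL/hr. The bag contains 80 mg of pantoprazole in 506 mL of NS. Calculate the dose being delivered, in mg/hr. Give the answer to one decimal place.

6.7 mg/hr

Concentration = 80 mg ÷ 506 mL = 0.1581028 mg/mL
Drug rate = 42.1 mL/hr × 0.1581028 mg/mL = 6.656126 mg/hr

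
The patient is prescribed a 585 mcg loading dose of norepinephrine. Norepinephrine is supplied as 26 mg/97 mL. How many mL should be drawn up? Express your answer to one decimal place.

Concentration = 26 mg ÷ 97 mL = 0.2680412 mg/mL = 268.0412 mcg/mL
Volume = 585 mcg ÷ 268.0412 mcg/mL = 2.1825 mL

2.2 mL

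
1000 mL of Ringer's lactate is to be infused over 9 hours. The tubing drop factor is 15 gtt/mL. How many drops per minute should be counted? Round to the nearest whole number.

28 gtt/min

1000 mL ÷ (9 hr × 60 = 540 min) = 1.851852 mL/min
1.851852 mL/min × 15 gtt/mL = 27.77778 gtt/min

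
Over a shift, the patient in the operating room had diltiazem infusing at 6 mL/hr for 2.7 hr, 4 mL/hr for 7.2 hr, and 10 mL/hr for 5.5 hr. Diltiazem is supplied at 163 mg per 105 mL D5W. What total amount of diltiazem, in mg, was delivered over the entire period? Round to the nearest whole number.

Concentration = 163 mg ÷ 105 mL = 1.552381 mg/mL
Stage 1: 6 mL/hr × 2.7 hr = 16.2 mL → 16.2 mL × 1.552381 mg/mL = 25.14857 mg
Stage 2: 4 mL/hr × 7.2 hr = 28.8 mL → 28.8 mL × 1.552381 mg/mL = 44.70857 mg
Stage 3: 10 mL/hr × 5.5 hr = 55 mL → 55 mL × 1.552381 mg/mL = 85.38095 mg
Total = 25.14857 + 44.70857 + 85.38095 = 155.2381 mg

155 mg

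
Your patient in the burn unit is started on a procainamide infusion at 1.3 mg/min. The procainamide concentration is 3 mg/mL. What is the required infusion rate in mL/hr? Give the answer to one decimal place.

26.0 mL/hr

1.3 mg/min × 60 min/hr = 78 mg/hr
Rate = 78 mg/hr ÷ 3 mg/mL = 26 mL/hr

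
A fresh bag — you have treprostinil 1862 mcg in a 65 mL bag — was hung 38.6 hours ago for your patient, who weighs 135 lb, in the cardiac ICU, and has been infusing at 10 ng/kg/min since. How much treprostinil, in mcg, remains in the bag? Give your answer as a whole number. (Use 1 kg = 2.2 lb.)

441 mcg

Weight = 135 lb ÷ 2.2 lb/kg = 61.36364 kg
Dose = 10 ng/kg/min × 61.36364 kg = 613.6364 ng/min
613.6364 ng/min × 60 min/hr = 36818.18 ng/hr
Concentration = 1862 mcg ÷ 65 mL = 28.64615 mcg/mL = 28646.15 ng/mL
Rate = 36818.18 ng/hr ÷ 28646.15 ng/mL = 1.285275 mL/hr
Volume infused = 1.285275 mL/hr × 38.6 hr = 49.61161 mL
Volume remaining = 65 − 49.61161 = 15.38839 mL
Drug remaining = 15.38839 mL × 28646.15 ng/mL = 440818.2 ng = 440.8182 mcg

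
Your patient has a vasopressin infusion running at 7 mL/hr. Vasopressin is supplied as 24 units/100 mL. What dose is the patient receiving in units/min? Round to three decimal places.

0.028 units/min

Concentration = 24 units ÷ 100 mL = 0.24 units/mL
Drug rate = 7 mL/hr × 0.24 units/mL = 1.68 units/hr
1.68 units/hr ÷ 60 min/hr = 0.028 units/min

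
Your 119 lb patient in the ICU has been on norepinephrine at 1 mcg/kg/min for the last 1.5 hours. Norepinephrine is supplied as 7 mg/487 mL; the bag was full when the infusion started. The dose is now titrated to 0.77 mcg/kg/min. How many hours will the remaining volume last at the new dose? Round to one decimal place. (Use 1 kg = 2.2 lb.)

Initial rate:
Weight = 119 lb ÷ 2.2 lb/kg = 54.09091 kg
Dose = 1 mcg/kg/min × 54.09091 kg = 54.09091 mcg/min
54.09091 mcg/min × 60 min/hr = 3245.455 mcg/hr
Concentration = 7 mg ÷ 487 mL = 0.01437372 mg/mL = 14.37372 mcg/mL
Rate = 3245.455 mcg/hr ÷ 14.37372 mcg/mL = 225.7909 mL/hr
Volume infused so far = 225.7909 mL/hr × 1.5 hr = 338.6864 mL
Volume remaining = 487 − 338.6864 = 148.3136 mL
New rate:
Dose = 0.77 mcg/kg/min × 54.09091 kg = 41.65 mcg/min
41.65 mcg/min × 60 min/hr = 2499 mcg/hr
Rate = 2499 mcg/hr ÷ 14.37372 mcg/mL = 173.859 mL/hr
Time remaining = 148.3136 mL ÷ 173.859 mL/hr = 0.8530685 hr

0.9 hours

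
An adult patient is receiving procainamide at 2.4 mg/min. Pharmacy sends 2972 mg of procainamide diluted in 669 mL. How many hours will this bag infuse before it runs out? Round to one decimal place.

2.4 mg/min × 60 min/hr = 144 mg/hr
Concentration = 2972 mg ÷ 669 mL = 4.442451 mg/mL
Rate = 144 mg/hr ÷ 4.442451 mg/mL = 32.41454 mL/hr
Duration = 669 mL ÷ 32.41454 mL/hr = 20.63889 hr

20.6 hours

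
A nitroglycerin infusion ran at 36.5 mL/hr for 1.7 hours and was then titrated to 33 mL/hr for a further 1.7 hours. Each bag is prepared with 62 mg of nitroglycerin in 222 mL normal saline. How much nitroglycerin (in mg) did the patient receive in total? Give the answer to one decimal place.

Concentration = 62 mg ÷ 222 mL = 0.2792793 mg/mL
Stage 1: 36.5 mL/hr × 1.7 hr = 62.05 mL → 62.05 mL × 0.2792793 mg/mL = 17.32928 mg
Stage 2: 33 mL/hr × 1.7 hr = 56.1 mL → 56.1 mL × 0.2792793 mg/mL = 15.66757 mg
Total = 17.32928 + 15.66757 = 32.99685 mg

33.0 mg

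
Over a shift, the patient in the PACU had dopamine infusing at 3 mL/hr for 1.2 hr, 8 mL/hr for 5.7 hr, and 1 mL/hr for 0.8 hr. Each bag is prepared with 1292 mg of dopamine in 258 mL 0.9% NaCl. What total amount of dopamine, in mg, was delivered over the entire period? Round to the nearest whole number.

Concentration = 1292 mg ÷ 258 mL = 5.007752 mg/mL
Stage 1: 3 mL/hr × 1.2 hr = 3.6 mL → 3.6 mL × 5.007752 mg/mL = 18.02791 mg
Stage 2: 8 mL/hr × 5.7 hr = 45.6 mL → 45.6 mL × 5.007752 mg/mL = 228.3535 mg
Stage 3: 1 mL/hr × 0.8 hr = 0.8 mL → 0.8 mL × 5.007752 mg/mL = 4.006202 mg
Total = 18.02791 + 228.3535 + 4.006202 = 250.3876 mg

250 mg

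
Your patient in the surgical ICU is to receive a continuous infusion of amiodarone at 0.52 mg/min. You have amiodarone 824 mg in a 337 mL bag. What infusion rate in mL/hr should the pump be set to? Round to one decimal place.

12.8 mL/hr

0.52 mg/min × 60 min/hr = 31.2 mg/hr
Concentration = 824 mg ÷ 337 mL = 2.445104 mg/mL
Rate = 31.2 mg/hr ÷ 2.445104 mg/mL = 12.76019 mL/hr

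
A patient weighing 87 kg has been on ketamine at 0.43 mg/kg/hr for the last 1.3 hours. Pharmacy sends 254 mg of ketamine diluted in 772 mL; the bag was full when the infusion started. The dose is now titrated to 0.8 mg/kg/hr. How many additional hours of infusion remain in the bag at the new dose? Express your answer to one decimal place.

3.0 hours

Initial rate:
Dose = 0.43 mg/kg/hr × 87 kg = 37.41 mg/hr
Concentration = 254 mg ÷ 772 mL = 0.3290155 mg/mL
Rate = 37.41 mg/hr ÷ 0.3290155 mg/mL = 113.7028 mL/hr
Volume infused so far = 113.7028 mL/hr × 1.3 hr = 147.8137 mL
Volume remaining = 772 − 147.8137 = 624.1863 mL
New rate:
Dose = 0.8 mg/kg/hr × 87 kg = 69.6 mg/hr
Rate = 69.6 mg/hr ÷ 0.3290155 mg/mL = 211.5402 mL/hr
Time remaining = 624.1863 mL ÷ 211.5402 mL/hr = 2.950675 hr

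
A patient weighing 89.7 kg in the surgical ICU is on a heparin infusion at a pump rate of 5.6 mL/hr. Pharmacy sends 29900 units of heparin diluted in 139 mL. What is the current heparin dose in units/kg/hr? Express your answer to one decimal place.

Concentration = 29900 units ÷ 139 mL = 215.1079 units/mL
Drug rate = 5.6 mL/hr × 215.1079 units/mL = 1204.604 units/hr
1204.604 units/hr ÷ 89.7 kg = 13.42926 units/kg/hr

13.4 units/kg/hr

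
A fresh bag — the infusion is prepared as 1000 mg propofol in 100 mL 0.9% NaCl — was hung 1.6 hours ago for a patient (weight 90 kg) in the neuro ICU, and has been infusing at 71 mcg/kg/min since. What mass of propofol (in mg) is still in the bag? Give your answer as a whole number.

Dose = 71 mcg/kg/min × 90 kg = 6390 mcg/min
6390 mcg/min × 60 min/hr = 383400 mcg/hr
Concentration = 1000 mg ÷ 100 mL = 10 mg/mL = 10000 mcg/mL
Rate = 383400 mcg/hr ÷ 10000 mcg/mL = 38.34 mL/hr
Volume infused = 38.34 mL/hr × 1.6 hr = 61.344 mL
Volume remaining = 100 − 61.344 = 38.656 mL
Drug remaining = 38.656 mL × 10000 mcg/mL = 386560 mcg = 386.56 mg

387 mg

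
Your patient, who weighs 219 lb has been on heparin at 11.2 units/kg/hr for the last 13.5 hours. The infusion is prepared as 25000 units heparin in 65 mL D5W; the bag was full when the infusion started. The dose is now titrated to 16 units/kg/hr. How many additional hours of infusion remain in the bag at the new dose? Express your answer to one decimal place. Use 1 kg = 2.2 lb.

6.2 hours

Initial rate:
Weight = 219 lb ÷ 2.2 lb/kg = 99.54545 kg
Dose = 11.2 units/kg/hr × 99.54545 kg = 1114.909 units/hr
Concentration = 25000 units ÷ 65 mL = 384.6154 units/mL
Rate = 1114.909 units/hr ÷ 384.6154 units/mL = 2.898764 mL/hr
Volume infused so far = 2.898764 mL/hr × 13.5 hr = 39.13331 mL
Volume remaining = 65 − 39.13331 = 25.86669 mL
New rate:
Dose = 16 units/kg/hr × 99.54545 kg = 1592.727 units/hr
Rate = 1592.727 units/hr ÷ 384.6154 units/mL = 4.141091 mL/hr
Time remaining = 25.86669 mL ÷ 4.141091 mL/hr = 6.246347 hr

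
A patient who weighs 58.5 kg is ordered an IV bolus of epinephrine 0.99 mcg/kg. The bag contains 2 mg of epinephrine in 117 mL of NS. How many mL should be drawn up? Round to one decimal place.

3.4 mL

Dose = 0.99 mcg/kg × 58.5 kg = 57.915 mcg
Concentration = 2 mg ÷ 117 mL = 0.01709402 mg/mL = 17.09402 mcg/mL
Volume = 57.915 mcg ÷ 17.09402 mcg/mL = 3.388028 mL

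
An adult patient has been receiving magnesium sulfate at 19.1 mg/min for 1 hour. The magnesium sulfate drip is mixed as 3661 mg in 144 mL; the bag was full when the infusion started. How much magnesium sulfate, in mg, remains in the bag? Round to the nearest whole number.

19.1 mg/min × 60 min/hr = 1146 mg/hr
Concentration = 3661 mg ÷ 144 mL = 25.42361 mg/mL
Rate = 1146 mg/hr ÷ 25.42361 mg/mL = 45.07621 mL/hr
Volume infused = 45.07621 mL/hr × 1 hr = 45.07621 mL
Volume remaining = 144 − 45.07621 = 98.92379 mL
Drug remaining = 98.92379 mL × 25.42361 mg/mL = 2515 mg

2515 mg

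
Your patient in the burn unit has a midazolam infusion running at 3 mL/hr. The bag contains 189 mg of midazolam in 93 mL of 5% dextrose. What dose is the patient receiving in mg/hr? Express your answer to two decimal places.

6.10 mg/hr

Concentration = 189 mg ÷ 93 mL = 2.032258 mg/mL
Drug rate = 3 mL/hr × 2.032258 mg/mL = 6.096774 mg/hr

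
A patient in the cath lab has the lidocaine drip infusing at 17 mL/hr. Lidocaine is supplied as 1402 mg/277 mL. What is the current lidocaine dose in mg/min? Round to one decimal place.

Concentration = 1402 mg ÷ 277 mL = 5.061372 mg/mL
Drug rate = 17 mL/hr × 5.061372 mg/mL = 86.04332 mg/hr
86.04332 mg/hr ÷ 60 min/hr = 1.434055 mg/min

1.4 mg/min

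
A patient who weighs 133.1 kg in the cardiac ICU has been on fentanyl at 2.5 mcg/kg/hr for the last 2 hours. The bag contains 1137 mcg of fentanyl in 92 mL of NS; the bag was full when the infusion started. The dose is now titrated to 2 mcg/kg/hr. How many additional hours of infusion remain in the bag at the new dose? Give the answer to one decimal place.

1.8 hours

Initial rate:
Dose = 2.5 mcg/kg/hr × 133.1 kg = 332.75 mcg/hr
Concentration = 1137 mcg ÷ 92 mL = 12.3587 mcg/mL
Rate = 332.75 mcg/hr ÷ 12.3587 mcg/mL = 26.92436 mL/hr
Volume infused so far = 26.92436 mL/hr × 2 hr = 53.84872 mL
Volume remaining = 92 − 53.84872 = 38.15128 mL
New rate:
Dose = 2 mcg/kg/hr × 133.1 kg = 266.2 mcg/hr
Rate = 266.2 mcg/hr ÷ 12.3587 mcg/mL = 21.53949 mL/hr
Time remaining = 38.15128 mL ÷ 21.53949 mL/hr = 1.771225 hr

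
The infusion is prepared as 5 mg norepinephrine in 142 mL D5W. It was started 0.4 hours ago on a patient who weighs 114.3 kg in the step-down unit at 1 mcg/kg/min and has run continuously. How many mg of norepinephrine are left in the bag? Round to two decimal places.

Dose = 1 mcg/kg/min × 114.3 kg = 114.3 mcg/min
114.3 mcg/min × 60 min/hr = 6858 mcg/hr
Concentration = 5 mg ÷ 142 mL = 0.03521127 mg/mL = 35.21127 mcg/mL
Rate = 6858 mcg/hr ÷ 35.21127 mcg/mL = 194.7672 mL/hr
Volume infused = 194.7672 mL/hr × 0.4 hr = 77.90688 mL
Volume remaining = 142 − 77.90688 = 64.09312 mL
Drug remaining = 64.09312 mL × 35.21127 mcg/mL = 2256.8 mcg = 2.2568 mg

2.26 mg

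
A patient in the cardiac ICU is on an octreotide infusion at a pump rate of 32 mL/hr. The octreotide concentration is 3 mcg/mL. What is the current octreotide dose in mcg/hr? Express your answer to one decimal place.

96.0 mcg/hr

Drug rate = 32 mL/hr × 3 mcg/mL = 96 mcg/hr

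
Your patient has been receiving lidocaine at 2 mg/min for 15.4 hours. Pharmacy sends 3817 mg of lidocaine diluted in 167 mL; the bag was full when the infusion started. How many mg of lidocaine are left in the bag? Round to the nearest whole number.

2 mg/min × 60 min/hr = 120 mg/hr
Concentration = 3817 mg ÷ 167 mL = 22.85629 mg/mL
Rate = 120 mg/hr ÷ 22.85629 mg/mL = 5.250196 mL/hr
Volume infused = 5.250196 mL/hr × 15.4 hr = 80.85303 mL
Volume remaining = 167 − 80.85303 = 86.14697 mL
Drug remaining = 86.14697 mL × 22.85629 mg/mL = 1969 mg

1969 mg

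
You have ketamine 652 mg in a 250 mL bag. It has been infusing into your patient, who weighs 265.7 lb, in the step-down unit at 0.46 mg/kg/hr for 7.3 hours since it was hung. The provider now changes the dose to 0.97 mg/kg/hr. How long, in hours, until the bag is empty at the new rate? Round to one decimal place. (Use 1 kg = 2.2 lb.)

2.1 hours

Initial rate:
Weight = 265.7 lb ÷ 2.2 lb/kg = 120.7727 kg
Dose = 0.46 mg/kg/hr × 120.7727 kg = 55.55545 mg/hr
Concentration = 652 mg ÷ 250 mL = 2.608 mg/mL
Rate = 55.55545 mg/hr ÷ 2.608 mg/mL = 21.30194 mL/hr
Volume infused so far = 21.30194 mL/hr × 7.3 hr = 155.5041 mL
Volume remaining = 250 − 155.5041 = 94.49585 mL
New rate:
Dose = 0.97 mg/kg/hr × 120.7727 kg = 117.1495 mg/hr
Rate = 117.1495 mg/hr ÷ 2.608 mg/mL = 44.9193 mL/hr
Time remaining = 94.49585 mL ÷ 44.9193 mL/hr = 2.10368 hr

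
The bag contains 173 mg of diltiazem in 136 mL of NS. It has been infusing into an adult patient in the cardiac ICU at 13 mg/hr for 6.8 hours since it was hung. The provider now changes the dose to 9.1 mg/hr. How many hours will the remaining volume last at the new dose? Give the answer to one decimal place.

9.3 hours

Initial rate:
Concentration = 173 mg ÷ 136 mL = 1.272059 mg/mL
Rate = 13 mg/hr ÷ 1.272059 mg/mL = 10.21965 mL/hr
Volume infused so far = 10.21965 mL/hr × 6.8 hr = 69.49364 mL
Volume remaining = 136 − 69.49364 = 66.50636 mL
New rate:
Rate = 9.1 mg/hr ÷ 1.272059 mg/mL = 7.153757 mL/hr
Time remaining = 66.50636 mL ÷ 7.153757 mL/hr = 9.296703 hr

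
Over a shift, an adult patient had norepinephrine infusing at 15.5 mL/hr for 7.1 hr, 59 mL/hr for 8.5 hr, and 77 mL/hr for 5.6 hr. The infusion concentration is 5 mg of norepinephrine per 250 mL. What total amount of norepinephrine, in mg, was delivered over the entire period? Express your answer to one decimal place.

Concentration = 5 mg ÷ 250 mL = 0.02 mg/mL
Stage 1: 15.5 mL/hr × 7.1 hr = 110.05 mL → 110.05 mL × 0.02 mg/mL = 2.201 mg
Stage 2: 59 mL/hr × 8.5 hr = 501.5 mL → 501.5 mL × 0.02 mg/mL = 10.03 mg
Stage 3: 77 mL/hr × 5.6 hr = 431.2 mL → 431.2 mL × 0.02 mg/mL = 8.624 mg
Total = 2.201 + 10.03 + 8.624 = 20.855 mg

20.9 mg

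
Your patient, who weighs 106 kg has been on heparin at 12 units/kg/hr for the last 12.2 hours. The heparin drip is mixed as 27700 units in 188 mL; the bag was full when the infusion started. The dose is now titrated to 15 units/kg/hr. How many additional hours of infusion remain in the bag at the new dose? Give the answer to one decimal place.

Initial rate:
Dose = 12 units/kg/hr × 106 kg = 1272 units/hr
Concentration = 27700 units ÷ 188 mL = 147.3404 units/mL
Rate = 1272 units/hr ÷ 147.3404 units/mL = 8.633069 mL/hr
Volume infused so far = 8.633069 mL/hr × 12.2 hr = 105.3234 mL
Volume remaining = 188 − 105.3234 = 82.67656 mL
New rate:
Dose = 15 units/kg/hr × 106 kg = 1590 units/hr
Rate = 1590 units/hr ÷ 147.3404 units/mL = 10.79134 mL/hr
Time remaining = 82.67656 mL ÷ 10.79134 mL/hr = 7.661384 hr

7.7 hours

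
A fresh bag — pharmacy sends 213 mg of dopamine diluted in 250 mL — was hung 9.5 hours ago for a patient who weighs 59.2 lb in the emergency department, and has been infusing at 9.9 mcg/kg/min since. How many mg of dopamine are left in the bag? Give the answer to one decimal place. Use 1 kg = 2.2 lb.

61.2 mg

Weight = 59.2 lb ÷ 2.2 lb/kg = 26.90909 kg
Dose = 9.9 mcg/kg/min × 26.90909 kg = 266.4 mcg/min
266.4 mcg/min × 60 min/hr = 15984 mcg/hr
Concentration = 213 mg ÷ 250 mL = 0.852 mg/mL = 852 mcg/mL
Rate = 15984 mcg/hr ÷ 852 mcg/mL = 18.76056 mL/hr
Volume infused = 18.76056 mL/hr × 9.5 hr = 178.2254 mL
Volume remaining = 250 − 178.2254 = 71.77465 mL
Drug remaining = 71.77465 mL × 852 mcg/mL = 61152 mcg = 61.152 mg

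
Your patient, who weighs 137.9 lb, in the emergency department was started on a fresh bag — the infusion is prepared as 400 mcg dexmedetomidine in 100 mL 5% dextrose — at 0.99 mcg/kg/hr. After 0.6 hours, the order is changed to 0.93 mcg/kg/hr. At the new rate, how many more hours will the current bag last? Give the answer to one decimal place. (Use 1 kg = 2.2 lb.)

Initial rate:
Weight = 137.9 lb ÷ 2.2 lb/kg = 62.68182 kg
Dose = 0.99 mcg/kg/hr × 62.68182 kg = 62.055 mcg/hr
Concentration = 400 mcg ÷ 100 mL = 4 mcg/mL
Rate = 62.055 mcg/hr ÷ 4 mcg/mL = 15.51375 mL/hr
Volume infused so far = 15.51375 mL/hr × 0.6 hr = 9.30825 mL
Volume remaining = 100 − 9.30825 = 90.69175 mL
New rate:
Dose = 0.93 mcg/kg/hr × 62.68182 kg = 58.29409 mcg/hr
Rate = 58.29409 mcg/hr ÷ 4 mcg/mL = 14.57352 mL/hr
Time remaining = 90.69175 mL ÷ 14.57352 mL/hr = 6.223049 hr

6.2 hours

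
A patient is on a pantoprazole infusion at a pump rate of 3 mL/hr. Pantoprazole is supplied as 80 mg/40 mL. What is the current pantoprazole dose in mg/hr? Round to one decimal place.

Concentration = 80 mg ÷ 40 mL = 2 mg/mL
Drug rate = 3 mL/hr × 2 mg/mL = 6 mg/hr

6.0 mg/hr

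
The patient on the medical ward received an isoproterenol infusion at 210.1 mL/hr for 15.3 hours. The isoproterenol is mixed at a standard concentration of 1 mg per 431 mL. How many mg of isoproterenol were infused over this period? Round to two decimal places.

7.46 mg

Concentration = 1 mg ÷ 431 mL = 0.002320186 mg/mL = 2.320186 mcg/mL
Drug rate = 210.1 mL/hr × 2.320186 mcg/mL = 487.471 mcg/hr
Total = 487.471 mcg/hr × 15.3 hr = 7458.306 mcg = 7.458306 mg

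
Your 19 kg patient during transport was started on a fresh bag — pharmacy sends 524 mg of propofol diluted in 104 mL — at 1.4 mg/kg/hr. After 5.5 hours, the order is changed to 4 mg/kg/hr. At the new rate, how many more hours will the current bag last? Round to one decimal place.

Initial rate:
Dose = 1.4 mg/kg/hr × 19 kg = 26.6 mg/hr
Concentration = 524 mg ÷ 104 mL = 5.038462 mg/mL
Rate = 26.6 mg/hr ÷ 5.038462 mg/mL = 5.279389 mL/hr
Volume infused so far = 5.279389 mL/hr × 5.5 hr = 29.03664 mL
Volume remaining = 104 − 29.03664 = 74.96336 mL
New rate:
Dose = 4 mg/kg/hr × 19 kg = 76 mg/hr
Rate = 76 mg/hr ÷ 5.038462 mg/mL = 15.08397 mL/hr
Time remaining = 74.96336 mL ÷ 15.08397 mL/hr = 4.969737 hr

5.0 hours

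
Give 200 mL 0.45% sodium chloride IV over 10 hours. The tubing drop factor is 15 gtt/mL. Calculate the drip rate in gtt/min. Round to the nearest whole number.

5 gtt/min

200 mL ÷ (10 hr × 60 = 600 min) = 0.3333333 mL/min
0.3333333 mL/min × 15 gtt/mL = 5 gtt/min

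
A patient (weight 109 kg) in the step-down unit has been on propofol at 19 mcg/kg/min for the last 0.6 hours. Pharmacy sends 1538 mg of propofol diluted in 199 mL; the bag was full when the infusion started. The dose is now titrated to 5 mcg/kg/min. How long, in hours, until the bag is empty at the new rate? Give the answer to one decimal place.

44.8 hours

Initial rate:
Dose = 19 mcg/kg/min × 109 kg = 2071 mcg/min
2071 mcg/min × 60 min/hr = 124260 mcg/hr
Concentration = 1538 mg ÷ 199 mL = 7.728643 mg/mL = 7728.643 mcg/mL
Rate = 124260 mcg/hr ÷ 7728.643 mcg/mL = 16.07785 mL/hr
Volume infused so far = 16.07785 mL/hr × 0.6 hr = 9.646713 mL
Volume remaining = 199 − 9.646713 = 189.3533 mL
New rate:
Dose = 5 mcg/kg/min × 109 kg = 545 mcg/min
545 mcg/min × 60 min/hr = 32700 mcg/hr
Rate = 32700 mcg/hr ÷ 7728.643 mcg/mL = 4.231014 mL/hr
Time remaining = 189.3533 mL ÷ 4.231014 mL/hr = 44.75364 hr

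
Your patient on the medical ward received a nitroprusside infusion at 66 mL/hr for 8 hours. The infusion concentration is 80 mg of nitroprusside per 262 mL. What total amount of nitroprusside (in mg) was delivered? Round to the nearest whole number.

161 mg

Concentration = 80 mg ÷ 262 mL = 0.3053435 mg/mL = 305.3435 mcg/mL
Drug rate = 66 mL/hr × 305.3435 mcg/mL = 20152.67 mcg/hr
Total = 20152.67 mcg/hr × 8 hr = 161221.4 mcg = 161.2214 mg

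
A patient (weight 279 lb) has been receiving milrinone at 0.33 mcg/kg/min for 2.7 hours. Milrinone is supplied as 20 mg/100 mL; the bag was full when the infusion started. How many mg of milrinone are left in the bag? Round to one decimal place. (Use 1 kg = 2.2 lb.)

13.2 mg

Weight = 279 lb ÷ 2.2 lb/kg = 126.8182 kg
Dose = 0.33 mcg/kg/min × 126.8182 kg = 41.85 mcg/min
41.85 mcg/min × 60 min/hr = 2511 mcg/hr
Concentration = 20 mg ÷ 100 mL = 0.2 mg/mL = 200 mcg/mL
Rate = 2511 mcg/hr ÷ 200 mcg/mL = 12.555 mL/hr
Volume infused = 12.555 mL/hr × 2.7 hr = 33.8985 mL
Volume remaining = 100 − 33.8985 = 66.1015 mL
Drug remaining = 66.1015 mL × 200 mcg/mL = 13220.3 mcg = 13.2203 mg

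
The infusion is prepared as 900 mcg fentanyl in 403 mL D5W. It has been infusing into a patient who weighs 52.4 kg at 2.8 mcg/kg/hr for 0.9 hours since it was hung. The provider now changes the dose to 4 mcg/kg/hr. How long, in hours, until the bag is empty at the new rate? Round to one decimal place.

3.7 hours

Initial rate:
Dose = 2.8 mcg/kg/hr × 52.4 kg = 146.72 mcg/hr
Concentration = 900 mcg ÷ 403 mL = 2.233251 mcg/mL
Rate = 146.72 mcg/hr ÷ 2.233251 mcg/mL = 65.69796 mL/hr
Volume infused so far = 65.69796 mL/hr × 0.9 hr = 59.12816 mL
Volume remaining = 403 − 59.12816 = 343.8718 mL
New rate:
Dose = 4 mcg/kg/hr × 52.4 kg = 209.6 mcg/hr
Rate = 209.6 mcg/hr ÷ 2.233251 mcg/mL = 93.85422 mL/hr
Time remaining = 343.8718 mL ÷ 93.85422 mL/hr = 3.663893 hr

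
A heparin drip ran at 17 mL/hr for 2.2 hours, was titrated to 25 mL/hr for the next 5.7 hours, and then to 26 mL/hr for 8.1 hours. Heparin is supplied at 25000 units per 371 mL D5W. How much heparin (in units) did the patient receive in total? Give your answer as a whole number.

26314 units

Concentration = 25000 units ÷ 371 mL = 67.38544 units/mL
Stage 1: 17 mL/hr × 2.2 hr = 37.4 mL → 37.4 mL × 67.38544 units/mL = 2520.216 units
Stage 2: 25 mL/hr × 5.7 hr = 142.5 mL → 142.5 mL × 67.38544 units/mL = 9602.426 units
Stage 3: 26 mL/hr × 8.1 hr = 210.6 mL → 210.6 mL × 67.38544 units/mL = 14191.37 units
Total = 2520.216 + 9602.426 + 14191.37 = 26314.02 units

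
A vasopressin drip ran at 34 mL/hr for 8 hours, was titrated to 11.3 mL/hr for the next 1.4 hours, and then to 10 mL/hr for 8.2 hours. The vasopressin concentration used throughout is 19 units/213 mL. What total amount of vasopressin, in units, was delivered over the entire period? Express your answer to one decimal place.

33.0 units

Concentration = 19 units ÷ 213 mL = 0.08920188 units/mL
Stage 1: 34 mL/hr × 8 hr = 272 mL → 272 mL × 0.08920188 units/mL = 24.26291 units
Stage 2: 11.3 mL/hr × 1.4 hr = 15.82 mL → 15.82 mL × 0.08920188 units/mL = 1.411174 units
Stage 3: 10 mL/hr × 8.2 hr = 82 mL → 82 mL × 0.08920188 units/mL = 7.314554 units
Total = 24.26291 + 1.411174 + 7.314554 = 32.98864 units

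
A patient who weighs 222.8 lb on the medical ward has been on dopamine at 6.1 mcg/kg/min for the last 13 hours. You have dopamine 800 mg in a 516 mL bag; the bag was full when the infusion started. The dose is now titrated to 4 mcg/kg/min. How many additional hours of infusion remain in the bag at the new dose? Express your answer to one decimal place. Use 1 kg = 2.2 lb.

Initial rate:
Weight = 222.8 lb ÷ 2.2 lb/kg = 101.2727 kg
Dose = 6.1 mcg/kg/min × 101.2727 kg = 617.7636 mcg/min
617.7636 mcg/min × 60 min/hr = 37065.82 mcg/hr
Concentration = 800 mg ÷ 516 mL = 1.550388 mg/mL = 1550.388 mcg/mL
Rate = 37065.82 mcg/hr ÷ 1550.388 mcg/mL = 23.90745 mL/hr
Volume infused so far = 23.90745 mL/hr × 13 hr = 310.7969 mL
Volume remaining = 516 − 310.7969 = 205.2031 mL
New rate:
Dose = 4 mcg/kg/min × 101.2727 kg = 405.0909 mcg/min
405.0909 mcg/min × 60 min/hr = 24305.45 mcg/hr
Rate = 24305.45 mcg/hr ÷ 1550.388 mcg/mL = 15.67702 mL/hr
Time remaining = 205.2031 mL ÷ 15.67702 mL/hr = 13.08942 hr

13.1 hours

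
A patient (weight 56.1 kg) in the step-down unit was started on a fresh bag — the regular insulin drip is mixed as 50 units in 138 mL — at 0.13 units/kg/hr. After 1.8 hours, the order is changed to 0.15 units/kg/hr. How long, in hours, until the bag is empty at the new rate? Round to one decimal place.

Initial rate:
Dose = 0.13 units/kg/hr × 56.1 kg = 7.293 units/hr
Concentration = 50 units ÷ 138 mL = 0.3623188 units/mL
Rate = 7.293 units/hr ÷ 0.3623188 units/mL = 20.12868 mL/hr
Volume infused so far = 20.12868 mL/hr × 1.8 hr = 36.23162 mL
Volume remaining = 138 − 36.23162 = 101.7684 mL
New rate:
Dose = 0.15 units/kg/hr × 56.1 kg = 8.415 units/hr
Rate = 8.415 units/hr ÷ 0.3623188 units/mL = 23.2254 mL/hr
Time remaining = 101.7684 mL ÷ 23.2254 mL/hr = 4.381771 hr

4.4 hours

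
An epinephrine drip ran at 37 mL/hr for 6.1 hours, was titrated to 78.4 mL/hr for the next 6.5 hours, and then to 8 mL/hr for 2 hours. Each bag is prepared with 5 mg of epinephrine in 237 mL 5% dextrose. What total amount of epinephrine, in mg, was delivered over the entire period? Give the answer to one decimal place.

15.9 mg

Concentration = 5 mg ÷ 237 mL = 0.02109705 mg/mL
Stage 1: 37 mL/hr × 6.1 hr = 225.7 mL → 225.7 mL × 0.02109705 mg/mL = 4.761603 mg
Stage 2: 78.4 mL/hr × 6.5 hr = 509.6 mL → 509.6 mL × 0.02109705 mg/mL = 10.75105 mg
Stage 3: 8 mL/hr × 2 hr = 16 mL → 16 mL × 0.02109705 mg/mL = 0.3375527 mg
Total = 4.761603 + 10.75105 + 0.3375527 = 15.85021 mg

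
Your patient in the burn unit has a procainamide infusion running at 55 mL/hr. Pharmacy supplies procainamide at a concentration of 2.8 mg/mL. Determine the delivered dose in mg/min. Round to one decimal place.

Drug rate = 55 mL/hr × 2.8 mg/mL = 154 mg/hr
154 mg/hr ÷ 60 min/hr = 2.566667 mg/min

2.6 mg/min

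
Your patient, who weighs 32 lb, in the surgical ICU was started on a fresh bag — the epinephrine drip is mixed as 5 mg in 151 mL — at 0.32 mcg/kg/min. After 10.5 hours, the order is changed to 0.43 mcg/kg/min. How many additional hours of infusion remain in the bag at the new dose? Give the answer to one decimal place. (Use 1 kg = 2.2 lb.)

Initial rate:
Weight = 32 lb ÷ 2.2 lb/kg = 14.54545 kg
Dose = 0.32 mcg/kg/min × 14.54545 kg = 4.654545 mcg/min
4.654545 mcg/min × 60 min/hr = 279.2727 mcg/hr
Concentration = 5 mg ÷ 151 mL = 0.03311258 mg/mL = 33.11258 mcg/mL
Rate = 279.2727 mcg/hr ÷ 33.11258 mcg/mL = 8.434036 mL/hr
Volume infused so far = 8.434036 mL/hr × 10.5 hr = 88.55738 mL
Volume remaining = 151 − 88.55738 = 62.44262 mL
New rate:
Dose = 0.43 mcg/kg/min × 14.54545 kg = 6.254545 mcg/min
6.254545 mcg/min × 60 min/hr = 375.2727 mcg/hr
Rate = 375.2727 mcg/hr ÷ 33.11258 mcg/mL = 11.33324 mL/hr
Time remaining = 62.44262 mL ÷ 11.33324 mL/hr = 5.50969 hr

5.5 hours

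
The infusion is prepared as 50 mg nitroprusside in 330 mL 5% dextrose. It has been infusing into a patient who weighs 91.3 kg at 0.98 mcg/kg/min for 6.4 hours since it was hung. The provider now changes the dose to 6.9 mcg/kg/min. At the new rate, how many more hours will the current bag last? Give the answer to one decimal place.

0.4 hours

Initial rate:
Dose = 0.98 mcg/kg/min × 91.3 kg = 89.474 mcg/min
89.474 mcg/min × 60 min/hr = 5368.44 mcg/hr
Concentration = 50 mg ÷ 330 mL = 0.1515152 mg/mL = 151.5152 mcg/mL
Rate = 5368.44 mcg/hr ÷ 151.5152 mcg/mL = 35.4317 mL/hr
Volume infused so far = 35.4317 mL/hr × 6.4 hr = 226.7629 mL
Volume remaining = 330 − 226.7629 = 103.2371 mL
New rate:
Dose = 6.9 mcg/kg/min × 91.3 kg = 629.97 mcg/min
629.97 mcg/min × 60 min/hr = 37798.2 mcg/hr
Rate = 37798.2 mcg/hr ÷ 151.5152 mcg/mL = 249.4681 mL/hr
Time remaining = 103.2371 mL ÷ 249.4681 mL/hr = 0.4138288 hr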